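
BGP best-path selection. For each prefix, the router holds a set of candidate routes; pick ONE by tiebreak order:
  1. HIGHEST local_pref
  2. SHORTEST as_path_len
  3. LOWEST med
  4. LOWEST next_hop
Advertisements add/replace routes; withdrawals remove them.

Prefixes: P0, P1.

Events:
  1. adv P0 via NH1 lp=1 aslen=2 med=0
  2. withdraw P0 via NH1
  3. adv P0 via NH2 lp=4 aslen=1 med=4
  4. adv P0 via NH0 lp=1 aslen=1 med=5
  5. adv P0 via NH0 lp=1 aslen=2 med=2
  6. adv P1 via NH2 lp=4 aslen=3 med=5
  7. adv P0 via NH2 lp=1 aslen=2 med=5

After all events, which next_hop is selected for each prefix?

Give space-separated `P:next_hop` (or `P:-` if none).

Answer: P0:NH0 P1:NH2

Derivation:
Op 1: best P0=NH1 P1=-
Op 2: best P0=- P1=-
Op 3: best P0=NH2 P1=-
Op 4: best P0=NH2 P1=-
Op 5: best P0=NH2 P1=-
Op 6: best P0=NH2 P1=NH2
Op 7: best P0=NH0 P1=NH2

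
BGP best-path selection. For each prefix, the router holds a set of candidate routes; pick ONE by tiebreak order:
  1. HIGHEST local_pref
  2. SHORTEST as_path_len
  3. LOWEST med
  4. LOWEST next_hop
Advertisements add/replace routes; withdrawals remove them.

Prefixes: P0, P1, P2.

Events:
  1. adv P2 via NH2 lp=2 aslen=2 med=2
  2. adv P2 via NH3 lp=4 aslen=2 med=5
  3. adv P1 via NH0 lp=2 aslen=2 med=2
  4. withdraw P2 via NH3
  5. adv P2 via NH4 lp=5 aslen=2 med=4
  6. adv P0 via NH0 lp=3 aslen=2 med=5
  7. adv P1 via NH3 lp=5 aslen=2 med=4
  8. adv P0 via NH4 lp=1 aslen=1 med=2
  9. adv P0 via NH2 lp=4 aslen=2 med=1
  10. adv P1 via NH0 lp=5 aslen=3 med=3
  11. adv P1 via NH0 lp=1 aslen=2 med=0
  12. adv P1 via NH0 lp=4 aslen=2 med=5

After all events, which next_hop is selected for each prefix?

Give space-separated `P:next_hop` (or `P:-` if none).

Answer: P0:NH2 P1:NH3 P2:NH4

Derivation:
Op 1: best P0=- P1=- P2=NH2
Op 2: best P0=- P1=- P2=NH3
Op 3: best P0=- P1=NH0 P2=NH3
Op 4: best P0=- P1=NH0 P2=NH2
Op 5: best P0=- P1=NH0 P2=NH4
Op 6: best P0=NH0 P1=NH0 P2=NH4
Op 7: best P0=NH0 P1=NH3 P2=NH4
Op 8: best P0=NH0 P1=NH3 P2=NH4
Op 9: best P0=NH2 P1=NH3 P2=NH4
Op 10: best P0=NH2 P1=NH3 P2=NH4
Op 11: best P0=NH2 P1=NH3 P2=NH4
Op 12: best P0=NH2 P1=NH3 P2=NH4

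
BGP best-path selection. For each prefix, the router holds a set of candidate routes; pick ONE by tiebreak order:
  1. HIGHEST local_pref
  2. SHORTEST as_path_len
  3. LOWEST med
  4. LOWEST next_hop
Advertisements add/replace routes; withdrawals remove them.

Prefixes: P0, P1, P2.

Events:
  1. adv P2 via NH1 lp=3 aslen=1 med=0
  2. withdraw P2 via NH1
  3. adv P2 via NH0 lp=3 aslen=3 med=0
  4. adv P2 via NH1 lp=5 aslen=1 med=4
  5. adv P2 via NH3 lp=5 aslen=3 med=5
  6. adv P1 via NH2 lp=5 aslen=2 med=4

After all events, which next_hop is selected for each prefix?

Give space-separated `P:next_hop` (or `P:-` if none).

Op 1: best P0=- P1=- P2=NH1
Op 2: best P0=- P1=- P2=-
Op 3: best P0=- P1=- P2=NH0
Op 4: best P0=- P1=- P2=NH1
Op 5: best P0=- P1=- P2=NH1
Op 6: best P0=- P1=NH2 P2=NH1

Answer: P0:- P1:NH2 P2:NH1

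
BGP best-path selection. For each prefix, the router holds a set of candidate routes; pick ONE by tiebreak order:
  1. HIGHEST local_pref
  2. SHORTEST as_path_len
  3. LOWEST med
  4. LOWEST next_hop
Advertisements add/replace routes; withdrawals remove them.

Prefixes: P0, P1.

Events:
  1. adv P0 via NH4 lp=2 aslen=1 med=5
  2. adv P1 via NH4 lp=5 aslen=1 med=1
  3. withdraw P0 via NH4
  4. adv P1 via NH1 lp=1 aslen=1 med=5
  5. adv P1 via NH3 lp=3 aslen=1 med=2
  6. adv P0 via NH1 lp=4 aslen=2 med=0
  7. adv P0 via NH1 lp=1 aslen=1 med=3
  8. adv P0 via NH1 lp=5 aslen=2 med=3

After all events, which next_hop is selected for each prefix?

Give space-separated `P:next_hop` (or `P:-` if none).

Op 1: best P0=NH4 P1=-
Op 2: best P0=NH4 P1=NH4
Op 3: best P0=- P1=NH4
Op 4: best P0=- P1=NH4
Op 5: best P0=- P1=NH4
Op 6: best P0=NH1 P1=NH4
Op 7: best P0=NH1 P1=NH4
Op 8: best P0=NH1 P1=NH4

Answer: P0:NH1 P1:NH4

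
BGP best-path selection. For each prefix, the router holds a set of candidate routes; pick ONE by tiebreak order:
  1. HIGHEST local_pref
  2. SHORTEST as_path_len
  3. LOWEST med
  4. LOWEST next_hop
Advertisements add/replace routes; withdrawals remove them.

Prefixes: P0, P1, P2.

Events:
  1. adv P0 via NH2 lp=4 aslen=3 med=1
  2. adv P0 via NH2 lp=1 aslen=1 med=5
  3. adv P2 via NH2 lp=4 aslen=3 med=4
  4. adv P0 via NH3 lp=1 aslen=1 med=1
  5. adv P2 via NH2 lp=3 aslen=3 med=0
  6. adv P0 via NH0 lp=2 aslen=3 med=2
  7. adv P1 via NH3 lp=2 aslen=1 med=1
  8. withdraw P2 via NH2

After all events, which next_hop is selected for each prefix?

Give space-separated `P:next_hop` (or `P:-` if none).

Op 1: best P0=NH2 P1=- P2=-
Op 2: best P0=NH2 P1=- P2=-
Op 3: best P0=NH2 P1=- P2=NH2
Op 4: best P0=NH3 P1=- P2=NH2
Op 5: best P0=NH3 P1=- P2=NH2
Op 6: best P0=NH0 P1=- P2=NH2
Op 7: best P0=NH0 P1=NH3 P2=NH2
Op 8: best P0=NH0 P1=NH3 P2=-

Answer: P0:NH0 P1:NH3 P2:-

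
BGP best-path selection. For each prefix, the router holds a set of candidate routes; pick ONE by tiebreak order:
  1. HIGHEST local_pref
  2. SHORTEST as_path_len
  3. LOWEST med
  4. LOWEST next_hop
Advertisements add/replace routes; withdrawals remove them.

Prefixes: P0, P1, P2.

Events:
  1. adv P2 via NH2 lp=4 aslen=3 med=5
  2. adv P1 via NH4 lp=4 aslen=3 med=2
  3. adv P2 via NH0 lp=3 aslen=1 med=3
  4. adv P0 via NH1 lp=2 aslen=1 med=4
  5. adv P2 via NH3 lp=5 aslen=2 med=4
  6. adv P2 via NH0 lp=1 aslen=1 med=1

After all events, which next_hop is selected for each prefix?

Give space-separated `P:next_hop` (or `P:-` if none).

Answer: P0:NH1 P1:NH4 P2:NH3

Derivation:
Op 1: best P0=- P1=- P2=NH2
Op 2: best P0=- P1=NH4 P2=NH2
Op 3: best P0=- P1=NH4 P2=NH2
Op 4: best P0=NH1 P1=NH4 P2=NH2
Op 5: best P0=NH1 P1=NH4 P2=NH3
Op 6: best P0=NH1 P1=NH4 P2=NH3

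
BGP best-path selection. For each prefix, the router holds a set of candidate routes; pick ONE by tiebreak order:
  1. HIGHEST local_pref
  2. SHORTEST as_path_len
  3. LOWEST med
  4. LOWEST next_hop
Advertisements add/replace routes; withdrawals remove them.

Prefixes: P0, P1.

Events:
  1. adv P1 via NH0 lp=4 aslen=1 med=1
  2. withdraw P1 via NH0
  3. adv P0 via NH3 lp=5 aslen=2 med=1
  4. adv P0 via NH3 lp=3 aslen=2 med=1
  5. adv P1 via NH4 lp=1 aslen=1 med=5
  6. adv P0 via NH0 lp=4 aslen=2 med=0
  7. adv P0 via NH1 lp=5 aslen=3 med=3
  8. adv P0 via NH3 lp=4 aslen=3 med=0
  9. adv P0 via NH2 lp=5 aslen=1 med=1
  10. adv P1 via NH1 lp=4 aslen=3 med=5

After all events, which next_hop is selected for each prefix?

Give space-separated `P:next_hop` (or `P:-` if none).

Op 1: best P0=- P1=NH0
Op 2: best P0=- P1=-
Op 3: best P0=NH3 P1=-
Op 4: best P0=NH3 P1=-
Op 5: best P0=NH3 P1=NH4
Op 6: best P0=NH0 P1=NH4
Op 7: best P0=NH1 P1=NH4
Op 8: best P0=NH1 P1=NH4
Op 9: best P0=NH2 P1=NH4
Op 10: best P0=NH2 P1=NH1

Answer: P0:NH2 P1:NH1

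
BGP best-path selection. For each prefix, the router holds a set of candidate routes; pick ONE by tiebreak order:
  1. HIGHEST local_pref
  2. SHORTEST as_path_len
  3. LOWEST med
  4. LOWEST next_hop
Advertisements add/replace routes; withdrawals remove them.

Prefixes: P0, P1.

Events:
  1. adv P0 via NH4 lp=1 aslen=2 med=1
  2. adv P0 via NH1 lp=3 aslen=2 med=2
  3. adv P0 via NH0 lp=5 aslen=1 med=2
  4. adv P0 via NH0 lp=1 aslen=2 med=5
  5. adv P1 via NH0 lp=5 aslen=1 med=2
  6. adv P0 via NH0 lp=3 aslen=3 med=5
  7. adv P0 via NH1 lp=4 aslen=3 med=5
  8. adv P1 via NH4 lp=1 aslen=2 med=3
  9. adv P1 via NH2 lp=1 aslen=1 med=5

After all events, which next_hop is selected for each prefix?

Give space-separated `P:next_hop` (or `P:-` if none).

Op 1: best P0=NH4 P1=-
Op 2: best P0=NH1 P1=-
Op 3: best P0=NH0 P1=-
Op 4: best P0=NH1 P1=-
Op 5: best P0=NH1 P1=NH0
Op 6: best P0=NH1 P1=NH0
Op 7: best P0=NH1 P1=NH0
Op 8: best P0=NH1 P1=NH0
Op 9: best P0=NH1 P1=NH0

Answer: P0:NH1 P1:NH0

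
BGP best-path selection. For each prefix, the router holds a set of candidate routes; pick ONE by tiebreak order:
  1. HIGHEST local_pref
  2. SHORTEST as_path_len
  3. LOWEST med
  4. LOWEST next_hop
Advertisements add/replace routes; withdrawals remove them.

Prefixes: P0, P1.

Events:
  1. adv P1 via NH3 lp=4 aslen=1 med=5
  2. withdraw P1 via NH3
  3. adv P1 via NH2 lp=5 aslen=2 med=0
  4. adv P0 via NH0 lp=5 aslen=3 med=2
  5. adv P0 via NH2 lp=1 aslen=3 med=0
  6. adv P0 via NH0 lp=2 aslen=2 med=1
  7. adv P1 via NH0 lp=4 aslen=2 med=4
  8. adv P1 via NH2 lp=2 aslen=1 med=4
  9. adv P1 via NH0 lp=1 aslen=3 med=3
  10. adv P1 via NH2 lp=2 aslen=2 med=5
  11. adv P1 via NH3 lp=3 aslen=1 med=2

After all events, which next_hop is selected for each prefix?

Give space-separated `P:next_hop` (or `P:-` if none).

Op 1: best P0=- P1=NH3
Op 2: best P0=- P1=-
Op 3: best P0=- P1=NH2
Op 4: best P0=NH0 P1=NH2
Op 5: best P0=NH0 P1=NH2
Op 6: best P0=NH0 P1=NH2
Op 7: best P0=NH0 P1=NH2
Op 8: best P0=NH0 P1=NH0
Op 9: best P0=NH0 P1=NH2
Op 10: best P0=NH0 P1=NH2
Op 11: best P0=NH0 P1=NH3

Answer: P0:NH0 P1:NH3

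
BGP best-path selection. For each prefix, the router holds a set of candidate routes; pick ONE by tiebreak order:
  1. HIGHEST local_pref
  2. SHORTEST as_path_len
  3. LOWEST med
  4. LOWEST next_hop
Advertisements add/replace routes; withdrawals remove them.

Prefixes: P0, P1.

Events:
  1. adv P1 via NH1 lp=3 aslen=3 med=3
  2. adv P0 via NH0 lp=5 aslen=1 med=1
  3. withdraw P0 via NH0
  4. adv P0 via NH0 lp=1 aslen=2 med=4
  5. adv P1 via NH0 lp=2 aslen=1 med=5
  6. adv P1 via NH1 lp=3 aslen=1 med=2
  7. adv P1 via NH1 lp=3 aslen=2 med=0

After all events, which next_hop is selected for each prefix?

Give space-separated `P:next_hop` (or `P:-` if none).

Op 1: best P0=- P1=NH1
Op 2: best P0=NH0 P1=NH1
Op 3: best P0=- P1=NH1
Op 4: best P0=NH0 P1=NH1
Op 5: best P0=NH0 P1=NH1
Op 6: best P0=NH0 P1=NH1
Op 7: best P0=NH0 P1=NH1

Answer: P0:NH0 P1:NH1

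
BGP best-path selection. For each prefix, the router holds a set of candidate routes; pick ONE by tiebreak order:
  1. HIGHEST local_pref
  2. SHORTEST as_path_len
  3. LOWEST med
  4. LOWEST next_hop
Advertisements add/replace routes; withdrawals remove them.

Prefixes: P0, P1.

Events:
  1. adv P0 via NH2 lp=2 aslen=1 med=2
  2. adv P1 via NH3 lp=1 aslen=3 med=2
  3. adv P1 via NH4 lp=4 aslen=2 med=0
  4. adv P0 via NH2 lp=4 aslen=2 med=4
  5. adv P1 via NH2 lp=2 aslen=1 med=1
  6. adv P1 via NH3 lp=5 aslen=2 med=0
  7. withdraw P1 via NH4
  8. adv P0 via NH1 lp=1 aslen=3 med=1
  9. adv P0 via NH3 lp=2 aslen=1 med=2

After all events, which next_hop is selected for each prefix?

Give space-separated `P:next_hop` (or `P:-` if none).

Op 1: best P0=NH2 P1=-
Op 2: best P0=NH2 P1=NH3
Op 3: best P0=NH2 P1=NH4
Op 4: best P0=NH2 P1=NH4
Op 5: best P0=NH2 P1=NH4
Op 6: best P0=NH2 P1=NH3
Op 7: best P0=NH2 P1=NH3
Op 8: best P0=NH2 P1=NH3
Op 9: best P0=NH2 P1=NH3

Answer: P0:NH2 P1:NH3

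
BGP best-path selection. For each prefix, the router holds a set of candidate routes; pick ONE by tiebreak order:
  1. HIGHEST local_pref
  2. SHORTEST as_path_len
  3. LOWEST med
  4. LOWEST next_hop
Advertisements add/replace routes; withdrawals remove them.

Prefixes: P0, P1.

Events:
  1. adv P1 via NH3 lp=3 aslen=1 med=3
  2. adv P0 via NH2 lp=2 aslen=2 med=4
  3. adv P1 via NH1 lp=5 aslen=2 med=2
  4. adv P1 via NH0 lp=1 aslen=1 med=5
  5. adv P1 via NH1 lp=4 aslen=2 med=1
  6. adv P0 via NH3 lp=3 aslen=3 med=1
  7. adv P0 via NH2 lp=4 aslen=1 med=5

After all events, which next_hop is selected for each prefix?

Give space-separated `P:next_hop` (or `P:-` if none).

Op 1: best P0=- P1=NH3
Op 2: best P0=NH2 P1=NH3
Op 3: best P0=NH2 P1=NH1
Op 4: best P0=NH2 P1=NH1
Op 5: best P0=NH2 P1=NH1
Op 6: best P0=NH3 P1=NH1
Op 7: best P0=NH2 P1=NH1

Answer: P0:NH2 P1:NH1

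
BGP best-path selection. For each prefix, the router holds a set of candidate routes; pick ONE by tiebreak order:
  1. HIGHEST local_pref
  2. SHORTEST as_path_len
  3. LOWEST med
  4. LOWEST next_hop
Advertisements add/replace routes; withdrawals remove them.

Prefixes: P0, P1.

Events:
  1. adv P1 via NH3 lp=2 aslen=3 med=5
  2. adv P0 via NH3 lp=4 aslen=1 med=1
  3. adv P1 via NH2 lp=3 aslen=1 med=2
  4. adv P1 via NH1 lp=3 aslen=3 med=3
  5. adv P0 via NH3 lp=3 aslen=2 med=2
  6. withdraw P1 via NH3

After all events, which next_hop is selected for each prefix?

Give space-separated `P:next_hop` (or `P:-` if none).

Answer: P0:NH3 P1:NH2

Derivation:
Op 1: best P0=- P1=NH3
Op 2: best P0=NH3 P1=NH3
Op 3: best P0=NH3 P1=NH2
Op 4: best P0=NH3 P1=NH2
Op 5: best P0=NH3 P1=NH2
Op 6: best P0=NH3 P1=NH2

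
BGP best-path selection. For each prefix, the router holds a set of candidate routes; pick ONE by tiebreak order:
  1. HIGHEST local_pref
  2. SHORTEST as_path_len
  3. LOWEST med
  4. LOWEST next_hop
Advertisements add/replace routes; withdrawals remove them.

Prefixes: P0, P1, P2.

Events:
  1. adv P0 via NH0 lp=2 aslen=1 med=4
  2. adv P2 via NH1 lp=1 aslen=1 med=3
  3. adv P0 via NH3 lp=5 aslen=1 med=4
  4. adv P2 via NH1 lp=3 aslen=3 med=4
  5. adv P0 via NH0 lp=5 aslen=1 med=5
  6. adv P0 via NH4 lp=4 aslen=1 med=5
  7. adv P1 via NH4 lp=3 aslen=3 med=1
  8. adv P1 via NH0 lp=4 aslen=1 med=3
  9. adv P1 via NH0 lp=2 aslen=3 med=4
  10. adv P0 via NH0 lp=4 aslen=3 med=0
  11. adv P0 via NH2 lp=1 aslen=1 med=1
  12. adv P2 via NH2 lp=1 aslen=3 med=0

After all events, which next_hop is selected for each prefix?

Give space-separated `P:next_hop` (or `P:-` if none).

Answer: P0:NH3 P1:NH4 P2:NH1

Derivation:
Op 1: best P0=NH0 P1=- P2=-
Op 2: best P0=NH0 P1=- P2=NH1
Op 3: best P0=NH3 P1=- P2=NH1
Op 4: best P0=NH3 P1=- P2=NH1
Op 5: best P0=NH3 P1=- P2=NH1
Op 6: best P0=NH3 P1=- P2=NH1
Op 7: best P0=NH3 P1=NH4 P2=NH1
Op 8: best P0=NH3 P1=NH0 P2=NH1
Op 9: best P0=NH3 P1=NH4 P2=NH1
Op 10: best P0=NH3 P1=NH4 P2=NH1
Op 11: best P0=NH3 P1=NH4 P2=NH1
Op 12: best P0=NH3 P1=NH4 P2=NH1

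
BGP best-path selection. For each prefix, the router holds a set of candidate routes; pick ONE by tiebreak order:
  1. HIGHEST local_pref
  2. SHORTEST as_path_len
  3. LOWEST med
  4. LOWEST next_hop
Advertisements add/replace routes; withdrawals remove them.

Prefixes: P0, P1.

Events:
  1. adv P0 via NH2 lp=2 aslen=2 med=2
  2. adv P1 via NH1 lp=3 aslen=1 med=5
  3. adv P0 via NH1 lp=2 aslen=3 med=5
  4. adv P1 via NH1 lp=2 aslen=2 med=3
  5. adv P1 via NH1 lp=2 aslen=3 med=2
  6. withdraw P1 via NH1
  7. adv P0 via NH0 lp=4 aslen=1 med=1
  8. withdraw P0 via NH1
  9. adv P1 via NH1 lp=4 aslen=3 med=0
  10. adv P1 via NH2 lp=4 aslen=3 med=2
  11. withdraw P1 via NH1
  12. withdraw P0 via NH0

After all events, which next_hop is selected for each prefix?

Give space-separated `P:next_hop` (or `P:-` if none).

Op 1: best P0=NH2 P1=-
Op 2: best P0=NH2 P1=NH1
Op 3: best P0=NH2 P1=NH1
Op 4: best P0=NH2 P1=NH1
Op 5: best P0=NH2 P1=NH1
Op 6: best P0=NH2 P1=-
Op 7: best P0=NH0 P1=-
Op 8: best P0=NH0 P1=-
Op 9: best P0=NH0 P1=NH1
Op 10: best P0=NH0 P1=NH1
Op 11: best P0=NH0 P1=NH2
Op 12: best P0=NH2 P1=NH2

Answer: P0:NH2 P1:NH2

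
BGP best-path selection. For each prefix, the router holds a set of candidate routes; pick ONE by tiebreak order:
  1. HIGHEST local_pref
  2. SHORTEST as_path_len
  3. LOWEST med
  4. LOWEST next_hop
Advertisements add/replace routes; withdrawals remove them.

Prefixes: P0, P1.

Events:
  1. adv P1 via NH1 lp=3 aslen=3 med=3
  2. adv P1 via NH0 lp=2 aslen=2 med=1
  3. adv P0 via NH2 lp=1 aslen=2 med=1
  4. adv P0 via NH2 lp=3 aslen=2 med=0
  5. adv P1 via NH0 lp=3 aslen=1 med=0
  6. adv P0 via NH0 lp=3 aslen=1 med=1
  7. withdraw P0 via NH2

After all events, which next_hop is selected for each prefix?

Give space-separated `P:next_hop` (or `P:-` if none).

Answer: P0:NH0 P1:NH0

Derivation:
Op 1: best P0=- P1=NH1
Op 2: best P0=- P1=NH1
Op 3: best P0=NH2 P1=NH1
Op 4: best P0=NH2 P1=NH1
Op 5: best P0=NH2 P1=NH0
Op 6: best P0=NH0 P1=NH0
Op 7: best P0=NH0 P1=NH0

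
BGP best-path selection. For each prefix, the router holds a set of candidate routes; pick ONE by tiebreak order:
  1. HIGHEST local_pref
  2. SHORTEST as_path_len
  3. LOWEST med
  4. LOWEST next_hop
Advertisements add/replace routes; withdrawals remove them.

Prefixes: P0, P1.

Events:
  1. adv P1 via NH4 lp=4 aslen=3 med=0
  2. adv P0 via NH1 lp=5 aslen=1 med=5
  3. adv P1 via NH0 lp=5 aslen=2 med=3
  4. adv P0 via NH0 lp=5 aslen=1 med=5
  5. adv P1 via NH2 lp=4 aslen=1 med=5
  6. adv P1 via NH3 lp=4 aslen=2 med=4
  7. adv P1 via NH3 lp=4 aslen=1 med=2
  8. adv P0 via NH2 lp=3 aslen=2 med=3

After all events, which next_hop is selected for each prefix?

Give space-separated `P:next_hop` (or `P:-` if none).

Answer: P0:NH0 P1:NH0

Derivation:
Op 1: best P0=- P1=NH4
Op 2: best P0=NH1 P1=NH4
Op 3: best P0=NH1 P1=NH0
Op 4: best P0=NH0 P1=NH0
Op 5: best P0=NH0 P1=NH0
Op 6: best P0=NH0 P1=NH0
Op 7: best P0=NH0 P1=NH0
Op 8: best P0=NH0 P1=NH0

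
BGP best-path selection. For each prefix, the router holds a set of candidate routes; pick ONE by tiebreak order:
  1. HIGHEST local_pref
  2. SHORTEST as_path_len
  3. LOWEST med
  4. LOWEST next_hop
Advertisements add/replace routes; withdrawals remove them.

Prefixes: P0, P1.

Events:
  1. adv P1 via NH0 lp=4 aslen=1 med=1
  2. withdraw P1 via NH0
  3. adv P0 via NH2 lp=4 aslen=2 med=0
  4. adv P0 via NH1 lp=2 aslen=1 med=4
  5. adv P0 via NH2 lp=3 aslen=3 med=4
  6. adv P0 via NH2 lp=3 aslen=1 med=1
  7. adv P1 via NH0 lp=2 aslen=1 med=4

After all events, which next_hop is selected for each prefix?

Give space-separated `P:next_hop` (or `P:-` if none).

Op 1: best P0=- P1=NH0
Op 2: best P0=- P1=-
Op 3: best P0=NH2 P1=-
Op 4: best P0=NH2 P1=-
Op 5: best P0=NH2 P1=-
Op 6: best P0=NH2 P1=-
Op 7: best P0=NH2 P1=NH0

Answer: P0:NH2 P1:NH0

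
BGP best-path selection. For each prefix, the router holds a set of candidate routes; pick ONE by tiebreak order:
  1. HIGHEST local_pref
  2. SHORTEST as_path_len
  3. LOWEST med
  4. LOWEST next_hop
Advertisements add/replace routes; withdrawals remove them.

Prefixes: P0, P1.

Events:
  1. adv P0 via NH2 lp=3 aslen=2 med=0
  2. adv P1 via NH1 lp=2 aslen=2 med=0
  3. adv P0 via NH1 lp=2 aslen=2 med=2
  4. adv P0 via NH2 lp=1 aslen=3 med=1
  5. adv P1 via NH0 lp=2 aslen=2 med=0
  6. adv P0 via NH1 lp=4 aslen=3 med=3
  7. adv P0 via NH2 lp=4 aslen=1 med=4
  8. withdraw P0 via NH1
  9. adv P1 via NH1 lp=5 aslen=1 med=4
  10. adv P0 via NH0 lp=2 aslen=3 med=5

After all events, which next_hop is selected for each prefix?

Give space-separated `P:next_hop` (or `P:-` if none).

Answer: P0:NH2 P1:NH1

Derivation:
Op 1: best P0=NH2 P1=-
Op 2: best P0=NH2 P1=NH1
Op 3: best P0=NH2 P1=NH1
Op 4: best P0=NH1 P1=NH1
Op 5: best P0=NH1 P1=NH0
Op 6: best P0=NH1 P1=NH0
Op 7: best P0=NH2 P1=NH0
Op 8: best P0=NH2 P1=NH0
Op 9: best P0=NH2 P1=NH1
Op 10: best P0=NH2 P1=NH1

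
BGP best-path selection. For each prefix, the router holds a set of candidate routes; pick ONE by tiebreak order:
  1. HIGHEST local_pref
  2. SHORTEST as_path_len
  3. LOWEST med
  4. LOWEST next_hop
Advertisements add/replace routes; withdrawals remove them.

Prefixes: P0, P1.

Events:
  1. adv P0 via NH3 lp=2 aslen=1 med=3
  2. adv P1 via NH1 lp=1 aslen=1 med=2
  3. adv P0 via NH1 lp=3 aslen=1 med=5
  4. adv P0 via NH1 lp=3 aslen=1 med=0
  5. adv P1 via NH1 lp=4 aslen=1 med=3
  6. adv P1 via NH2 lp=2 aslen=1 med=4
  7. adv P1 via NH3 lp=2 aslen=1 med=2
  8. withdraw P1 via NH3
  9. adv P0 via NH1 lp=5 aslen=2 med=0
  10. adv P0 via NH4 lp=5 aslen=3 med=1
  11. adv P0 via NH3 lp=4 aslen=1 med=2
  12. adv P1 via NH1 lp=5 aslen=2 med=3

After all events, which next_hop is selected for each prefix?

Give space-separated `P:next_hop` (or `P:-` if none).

Answer: P0:NH1 P1:NH1

Derivation:
Op 1: best P0=NH3 P1=-
Op 2: best P0=NH3 P1=NH1
Op 3: best P0=NH1 P1=NH1
Op 4: best P0=NH1 P1=NH1
Op 5: best P0=NH1 P1=NH1
Op 6: best P0=NH1 P1=NH1
Op 7: best P0=NH1 P1=NH1
Op 8: best P0=NH1 P1=NH1
Op 9: best P0=NH1 P1=NH1
Op 10: best P0=NH1 P1=NH1
Op 11: best P0=NH1 P1=NH1
Op 12: best P0=NH1 P1=NH1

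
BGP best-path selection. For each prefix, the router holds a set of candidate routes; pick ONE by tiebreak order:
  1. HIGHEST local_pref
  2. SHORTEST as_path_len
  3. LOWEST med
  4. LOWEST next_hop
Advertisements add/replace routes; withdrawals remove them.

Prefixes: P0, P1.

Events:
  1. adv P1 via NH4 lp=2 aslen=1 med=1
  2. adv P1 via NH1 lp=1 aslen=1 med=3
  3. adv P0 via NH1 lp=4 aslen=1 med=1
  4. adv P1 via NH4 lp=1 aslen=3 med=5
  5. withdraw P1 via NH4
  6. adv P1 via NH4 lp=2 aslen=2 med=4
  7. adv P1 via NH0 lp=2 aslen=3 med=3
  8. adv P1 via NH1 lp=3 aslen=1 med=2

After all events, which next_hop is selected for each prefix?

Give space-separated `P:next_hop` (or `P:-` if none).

Answer: P0:NH1 P1:NH1

Derivation:
Op 1: best P0=- P1=NH4
Op 2: best P0=- P1=NH4
Op 3: best P0=NH1 P1=NH4
Op 4: best P0=NH1 P1=NH1
Op 5: best P0=NH1 P1=NH1
Op 6: best P0=NH1 P1=NH4
Op 7: best P0=NH1 P1=NH4
Op 8: best P0=NH1 P1=NH1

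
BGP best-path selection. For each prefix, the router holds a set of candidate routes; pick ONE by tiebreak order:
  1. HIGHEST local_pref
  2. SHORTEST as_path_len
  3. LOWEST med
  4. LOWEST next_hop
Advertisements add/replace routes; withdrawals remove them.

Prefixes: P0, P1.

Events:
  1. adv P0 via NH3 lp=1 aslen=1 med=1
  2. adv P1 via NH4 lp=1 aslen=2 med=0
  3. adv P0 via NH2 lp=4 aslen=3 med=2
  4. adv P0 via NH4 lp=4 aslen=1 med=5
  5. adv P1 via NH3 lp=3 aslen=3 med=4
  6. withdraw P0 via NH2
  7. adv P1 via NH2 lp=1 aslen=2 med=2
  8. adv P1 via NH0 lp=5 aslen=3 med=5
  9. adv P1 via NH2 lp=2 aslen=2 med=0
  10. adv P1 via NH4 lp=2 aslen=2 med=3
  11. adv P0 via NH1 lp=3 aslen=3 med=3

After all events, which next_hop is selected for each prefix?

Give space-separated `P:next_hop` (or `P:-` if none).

Op 1: best P0=NH3 P1=-
Op 2: best P0=NH3 P1=NH4
Op 3: best P0=NH2 P1=NH4
Op 4: best P0=NH4 P1=NH4
Op 5: best P0=NH4 P1=NH3
Op 6: best P0=NH4 P1=NH3
Op 7: best P0=NH4 P1=NH3
Op 8: best P0=NH4 P1=NH0
Op 9: best P0=NH4 P1=NH0
Op 10: best P0=NH4 P1=NH0
Op 11: best P0=NH4 P1=NH0

Answer: P0:NH4 P1:NH0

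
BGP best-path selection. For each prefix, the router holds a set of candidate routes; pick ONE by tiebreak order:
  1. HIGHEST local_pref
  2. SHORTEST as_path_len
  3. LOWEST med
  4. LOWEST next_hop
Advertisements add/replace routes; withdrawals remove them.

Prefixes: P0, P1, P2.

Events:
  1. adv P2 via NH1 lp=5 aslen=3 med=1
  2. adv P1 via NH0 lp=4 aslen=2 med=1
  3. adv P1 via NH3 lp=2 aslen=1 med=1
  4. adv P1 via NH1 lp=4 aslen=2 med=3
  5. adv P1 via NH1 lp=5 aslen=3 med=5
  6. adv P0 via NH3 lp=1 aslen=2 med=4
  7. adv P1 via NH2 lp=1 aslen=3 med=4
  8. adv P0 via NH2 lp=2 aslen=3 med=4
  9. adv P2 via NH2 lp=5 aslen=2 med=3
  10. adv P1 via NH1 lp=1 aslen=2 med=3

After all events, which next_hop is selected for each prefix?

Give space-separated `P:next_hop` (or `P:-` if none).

Op 1: best P0=- P1=- P2=NH1
Op 2: best P0=- P1=NH0 P2=NH1
Op 3: best P0=- P1=NH0 P2=NH1
Op 4: best P0=- P1=NH0 P2=NH1
Op 5: best P0=- P1=NH1 P2=NH1
Op 6: best P0=NH3 P1=NH1 P2=NH1
Op 7: best P0=NH3 P1=NH1 P2=NH1
Op 8: best P0=NH2 P1=NH1 P2=NH1
Op 9: best P0=NH2 P1=NH1 P2=NH2
Op 10: best P0=NH2 P1=NH0 P2=NH2

Answer: P0:NH2 P1:NH0 P2:NH2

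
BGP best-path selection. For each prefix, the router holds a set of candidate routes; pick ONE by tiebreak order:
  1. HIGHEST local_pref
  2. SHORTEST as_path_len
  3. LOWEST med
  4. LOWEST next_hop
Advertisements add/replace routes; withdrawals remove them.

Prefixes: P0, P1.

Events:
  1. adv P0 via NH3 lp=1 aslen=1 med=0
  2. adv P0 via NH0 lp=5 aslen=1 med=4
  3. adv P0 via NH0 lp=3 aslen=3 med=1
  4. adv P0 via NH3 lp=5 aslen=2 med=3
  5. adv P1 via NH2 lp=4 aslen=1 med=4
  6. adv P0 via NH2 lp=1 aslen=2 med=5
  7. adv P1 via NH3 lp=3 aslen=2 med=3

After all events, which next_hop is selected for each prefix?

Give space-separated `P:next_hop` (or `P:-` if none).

Answer: P0:NH3 P1:NH2

Derivation:
Op 1: best P0=NH3 P1=-
Op 2: best P0=NH0 P1=-
Op 3: best P0=NH0 P1=-
Op 4: best P0=NH3 P1=-
Op 5: best P0=NH3 P1=NH2
Op 6: best P0=NH3 P1=NH2
Op 7: best P0=NH3 P1=NH2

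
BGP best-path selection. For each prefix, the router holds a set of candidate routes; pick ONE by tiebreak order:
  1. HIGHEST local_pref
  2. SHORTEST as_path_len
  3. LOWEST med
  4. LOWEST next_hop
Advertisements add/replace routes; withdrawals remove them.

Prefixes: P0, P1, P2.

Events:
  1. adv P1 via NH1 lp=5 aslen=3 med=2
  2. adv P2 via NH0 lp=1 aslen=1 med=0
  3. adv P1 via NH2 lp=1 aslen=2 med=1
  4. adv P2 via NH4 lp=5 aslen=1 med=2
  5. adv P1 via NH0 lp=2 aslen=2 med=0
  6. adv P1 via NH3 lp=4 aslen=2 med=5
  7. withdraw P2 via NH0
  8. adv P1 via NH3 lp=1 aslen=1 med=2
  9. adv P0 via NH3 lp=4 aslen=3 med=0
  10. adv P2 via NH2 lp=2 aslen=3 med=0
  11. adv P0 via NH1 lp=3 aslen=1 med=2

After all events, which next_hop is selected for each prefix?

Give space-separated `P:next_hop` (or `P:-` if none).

Answer: P0:NH3 P1:NH1 P2:NH4

Derivation:
Op 1: best P0=- P1=NH1 P2=-
Op 2: best P0=- P1=NH1 P2=NH0
Op 3: best P0=- P1=NH1 P2=NH0
Op 4: best P0=- P1=NH1 P2=NH4
Op 5: best P0=- P1=NH1 P2=NH4
Op 6: best P0=- P1=NH1 P2=NH4
Op 7: best P0=- P1=NH1 P2=NH4
Op 8: best P0=- P1=NH1 P2=NH4
Op 9: best P0=NH3 P1=NH1 P2=NH4
Op 10: best P0=NH3 P1=NH1 P2=NH4
Op 11: best P0=NH3 P1=NH1 P2=NH4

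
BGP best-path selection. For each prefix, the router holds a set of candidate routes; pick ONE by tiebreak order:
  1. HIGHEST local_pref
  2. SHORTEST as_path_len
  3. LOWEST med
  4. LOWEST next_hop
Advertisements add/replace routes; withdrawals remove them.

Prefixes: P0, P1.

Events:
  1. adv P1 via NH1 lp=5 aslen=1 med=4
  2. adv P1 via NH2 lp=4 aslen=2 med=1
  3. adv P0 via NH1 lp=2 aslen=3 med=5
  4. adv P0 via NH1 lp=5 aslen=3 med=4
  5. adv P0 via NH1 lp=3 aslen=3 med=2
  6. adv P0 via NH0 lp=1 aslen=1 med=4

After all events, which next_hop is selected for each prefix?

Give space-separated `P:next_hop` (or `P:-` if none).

Op 1: best P0=- P1=NH1
Op 2: best P0=- P1=NH1
Op 3: best P0=NH1 P1=NH1
Op 4: best P0=NH1 P1=NH1
Op 5: best P0=NH1 P1=NH1
Op 6: best P0=NH1 P1=NH1

Answer: P0:NH1 P1:NH1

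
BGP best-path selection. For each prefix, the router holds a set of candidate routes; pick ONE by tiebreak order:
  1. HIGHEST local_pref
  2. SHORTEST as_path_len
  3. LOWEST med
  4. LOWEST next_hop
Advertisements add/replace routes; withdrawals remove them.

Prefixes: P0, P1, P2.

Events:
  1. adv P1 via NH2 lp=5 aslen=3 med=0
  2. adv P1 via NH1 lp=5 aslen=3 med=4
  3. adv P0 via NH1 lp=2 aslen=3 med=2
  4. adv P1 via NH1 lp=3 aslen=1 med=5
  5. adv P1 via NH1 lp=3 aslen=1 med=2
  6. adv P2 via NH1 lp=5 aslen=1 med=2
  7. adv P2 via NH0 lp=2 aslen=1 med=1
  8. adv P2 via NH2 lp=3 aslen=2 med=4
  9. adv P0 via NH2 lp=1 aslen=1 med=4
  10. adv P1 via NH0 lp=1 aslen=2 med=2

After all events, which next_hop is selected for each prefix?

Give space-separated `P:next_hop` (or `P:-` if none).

Op 1: best P0=- P1=NH2 P2=-
Op 2: best P0=- P1=NH2 P2=-
Op 3: best P0=NH1 P1=NH2 P2=-
Op 4: best P0=NH1 P1=NH2 P2=-
Op 5: best P0=NH1 P1=NH2 P2=-
Op 6: best P0=NH1 P1=NH2 P2=NH1
Op 7: best P0=NH1 P1=NH2 P2=NH1
Op 8: best P0=NH1 P1=NH2 P2=NH1
Op 9: best P0=NH1 P1=NH2 P2=NH1
Op 10: best P0=NH1 P1=NH2 P2=NH1

Answer: P0:NH1 P1:NH2 P2:NH1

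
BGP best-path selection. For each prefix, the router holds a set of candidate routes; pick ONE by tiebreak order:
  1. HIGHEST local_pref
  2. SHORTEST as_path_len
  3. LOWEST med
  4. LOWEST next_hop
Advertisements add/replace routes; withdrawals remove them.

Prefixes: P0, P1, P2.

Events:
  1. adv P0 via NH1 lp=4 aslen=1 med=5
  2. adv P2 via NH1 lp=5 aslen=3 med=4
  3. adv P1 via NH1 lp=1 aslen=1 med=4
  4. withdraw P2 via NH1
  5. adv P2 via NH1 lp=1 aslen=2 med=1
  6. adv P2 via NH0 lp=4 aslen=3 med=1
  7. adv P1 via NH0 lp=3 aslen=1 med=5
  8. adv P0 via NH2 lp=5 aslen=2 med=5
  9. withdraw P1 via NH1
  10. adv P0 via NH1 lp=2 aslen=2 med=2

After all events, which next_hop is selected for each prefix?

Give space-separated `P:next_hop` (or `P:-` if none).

Op 1: best P0=NH1 P1=- P2=-
Op 2: best P0=NH1 P1=- P2=NH1
Op 3: best P0=NH1 P1=NH1 P2=NH1
Op 4: best P0=NH1 P1=NH1 P2=-
Op 5: best P0=NH1 P1=NH1 P2=NH1
Op 6: best P0=NH1 P1=NH1 P2=NH0
Op 7: best P0=NH1 P1=NH0 P2=NH0
Op 8: best P0=NH2 P1=NH0 P2=NH0
Op 9: best P0=NH2 P1=NH0 P2=NH0
Op 10: best P0=NH2 P1=NH0 P2=NH0

Answer: P0:NH2 P1:NH0 P2:NH0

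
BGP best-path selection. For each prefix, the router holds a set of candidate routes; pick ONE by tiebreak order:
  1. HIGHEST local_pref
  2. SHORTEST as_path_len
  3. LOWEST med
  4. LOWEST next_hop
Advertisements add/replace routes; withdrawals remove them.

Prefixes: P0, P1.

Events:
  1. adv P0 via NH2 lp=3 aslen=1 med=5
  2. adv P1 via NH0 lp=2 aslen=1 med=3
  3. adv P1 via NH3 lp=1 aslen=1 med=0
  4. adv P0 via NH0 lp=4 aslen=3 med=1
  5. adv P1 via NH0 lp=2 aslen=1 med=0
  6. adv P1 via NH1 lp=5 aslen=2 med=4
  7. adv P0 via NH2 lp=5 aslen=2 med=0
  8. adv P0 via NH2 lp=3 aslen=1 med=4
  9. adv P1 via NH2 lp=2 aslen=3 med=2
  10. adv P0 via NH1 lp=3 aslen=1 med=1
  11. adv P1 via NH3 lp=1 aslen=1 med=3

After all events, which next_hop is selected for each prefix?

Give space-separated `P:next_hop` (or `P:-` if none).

Op 1: best P0=NH2 P1=-
Op 2: best P0=NH2 P1=NH0
Op 3: best P0=NH2 P1=NH0
Op 4: best P0=NH0 P1=NH0
Op 5: best P0=NH0 P1=NH0
Op 6: best P0=NH0 P1=NH1
Op 7: best P0=NH2 P1=NH1
Op 8: best P0=NH0 P1=NH1
Op 9: best P0=NH0 P1=NH1
Op 10: best P0=NH0 P1=NH1
Op 11: best P0=NH0 P1=NH1

Answer: P0:NH0 P1:NH1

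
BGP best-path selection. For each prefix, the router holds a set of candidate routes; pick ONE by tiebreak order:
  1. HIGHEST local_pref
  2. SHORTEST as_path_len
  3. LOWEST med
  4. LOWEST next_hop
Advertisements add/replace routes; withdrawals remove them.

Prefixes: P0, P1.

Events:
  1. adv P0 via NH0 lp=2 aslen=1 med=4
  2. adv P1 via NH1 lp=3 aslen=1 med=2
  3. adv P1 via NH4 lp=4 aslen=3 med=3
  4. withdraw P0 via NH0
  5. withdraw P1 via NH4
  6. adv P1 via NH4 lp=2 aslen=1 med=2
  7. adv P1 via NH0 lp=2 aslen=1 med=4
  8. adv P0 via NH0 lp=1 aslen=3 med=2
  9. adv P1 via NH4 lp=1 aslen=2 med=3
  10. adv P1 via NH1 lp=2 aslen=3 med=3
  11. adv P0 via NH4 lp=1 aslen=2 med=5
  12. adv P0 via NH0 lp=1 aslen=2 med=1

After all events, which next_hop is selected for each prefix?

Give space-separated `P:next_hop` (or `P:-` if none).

Op 1: best P0=NH0 P1=-
Op 2: best P0=NH0 P1=NH1
Op 3: best P0=NH0 P1=NH4
Op 4: best P0=- P1=NH4
Op 5: best P0=- P1=NH1
Op 6: best P0=- P1=NH1
Op 7: best P0=- P1=NH1
Op 8: best P0=NH0 P1=NH1
Op 9: best P0=NH0 P1=NH1
Op 10: best P0=NH0 P1=NH0
Op 11: best P0=NH4 P1=NH0
Op 12: best P0=NH0 P1=NH0

Answer: P0:NH0 P1:NH0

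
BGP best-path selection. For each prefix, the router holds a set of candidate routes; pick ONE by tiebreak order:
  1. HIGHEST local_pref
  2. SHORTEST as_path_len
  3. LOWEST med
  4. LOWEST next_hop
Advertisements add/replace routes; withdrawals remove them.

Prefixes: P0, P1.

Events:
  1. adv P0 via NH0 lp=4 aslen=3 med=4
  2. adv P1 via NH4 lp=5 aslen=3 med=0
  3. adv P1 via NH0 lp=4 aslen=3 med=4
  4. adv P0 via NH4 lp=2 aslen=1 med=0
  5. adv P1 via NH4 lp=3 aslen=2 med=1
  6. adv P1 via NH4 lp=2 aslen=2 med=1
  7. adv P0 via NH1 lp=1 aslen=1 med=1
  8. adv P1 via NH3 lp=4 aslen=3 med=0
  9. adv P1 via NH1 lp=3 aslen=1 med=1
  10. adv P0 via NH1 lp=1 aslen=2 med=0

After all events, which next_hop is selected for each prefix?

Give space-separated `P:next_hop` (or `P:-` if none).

Op 1: best P0=NH0 P1=-
Op 2: best P0=NH0 P1=NH4
Op 3: best P0=NH0 P1=NH4
Op 4: best P0=NH0 P1=NH4
Op 5: best P0=NH0 P1=NH0
Op 6: best P0=NH0 P1=NH0
Op 7: best P0=NH0 P1=NH0
Op 8: best P0=NH0 P1=NH3
Op 9: best P0=NH0 P1=NH3
Op 10: best P0=NH0 P1=NH3

Answer: P0:NH0 P1:NH3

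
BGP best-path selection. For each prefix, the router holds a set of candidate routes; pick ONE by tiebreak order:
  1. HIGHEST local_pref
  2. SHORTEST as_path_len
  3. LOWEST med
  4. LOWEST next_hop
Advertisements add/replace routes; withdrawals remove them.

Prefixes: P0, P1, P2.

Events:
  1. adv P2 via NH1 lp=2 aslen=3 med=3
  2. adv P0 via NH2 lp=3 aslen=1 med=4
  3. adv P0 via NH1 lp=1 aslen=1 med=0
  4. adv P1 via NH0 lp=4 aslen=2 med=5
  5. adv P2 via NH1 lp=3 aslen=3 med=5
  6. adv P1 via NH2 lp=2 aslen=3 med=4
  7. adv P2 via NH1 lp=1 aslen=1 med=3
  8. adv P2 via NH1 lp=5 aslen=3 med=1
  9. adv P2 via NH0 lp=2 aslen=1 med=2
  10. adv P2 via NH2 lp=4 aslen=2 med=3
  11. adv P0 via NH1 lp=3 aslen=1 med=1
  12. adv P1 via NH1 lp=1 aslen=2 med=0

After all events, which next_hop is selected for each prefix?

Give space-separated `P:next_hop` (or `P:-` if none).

Answer: P0:NH1 P1:NH0 P2:NH1

Derivation:
Op 1: best P0=- P1=- P2=NH1
Op 2: best P0=NH2 P1=- P2=NH1
Op 3: best P0=NH2 P1=- P2=NH1
Op 4: best P0=NH2 P1=NH0 P2=NH1
Op 5: best P0=NH2 P1=NH0 P2=NH1
Op 6: best P0=NH2 P1=NH0 P2=NH1
Op 7: best P0=NH2 P1=NH0 P2=NH1
Op 8: best P0=NH2 P1=NH0 P2=NH1
Op 9: best P0=NH2 P1=NH0 P2=NH1
Op 10: best P0=NH2 P1=NH0 P2=NH1
Op 11: best P0=NH1 P1=NH0 P2=NH1
Op 12: best P0=NH1 P1=NH0 P2=NH1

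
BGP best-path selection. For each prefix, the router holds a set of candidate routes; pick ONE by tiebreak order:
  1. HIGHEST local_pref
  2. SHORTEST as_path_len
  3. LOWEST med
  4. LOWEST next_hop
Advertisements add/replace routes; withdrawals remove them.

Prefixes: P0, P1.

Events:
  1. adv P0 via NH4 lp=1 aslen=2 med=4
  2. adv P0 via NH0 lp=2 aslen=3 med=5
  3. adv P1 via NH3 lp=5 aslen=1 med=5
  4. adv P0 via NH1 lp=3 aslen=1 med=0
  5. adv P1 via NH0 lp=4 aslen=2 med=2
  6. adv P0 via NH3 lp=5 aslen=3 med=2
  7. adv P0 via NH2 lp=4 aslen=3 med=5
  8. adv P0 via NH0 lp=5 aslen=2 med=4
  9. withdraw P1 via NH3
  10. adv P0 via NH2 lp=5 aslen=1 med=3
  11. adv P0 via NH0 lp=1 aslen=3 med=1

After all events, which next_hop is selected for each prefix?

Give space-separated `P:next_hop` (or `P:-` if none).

Op 1: best P0=NH4 P1=-
Op 2: best P0=NH0 P1=-
Op 3: best P0=NH0 P1=NH3
Op 4: best P0=NH1 P1=NH3
Op 5: best P0=NH1 P1=NH3
Op 6: best P0=NH3 P1=NH3
Op 7: best P0=NH3 P1=NH3
Op 8: best P0=NH0 P1=NH3
Op 9: best P0=NH0 P1=NH0
Op 10: best P0=NH2 P1=NH0
Op 11: best P0=NH2 P1=NH0

Answer: P0:NH2 P1:NH0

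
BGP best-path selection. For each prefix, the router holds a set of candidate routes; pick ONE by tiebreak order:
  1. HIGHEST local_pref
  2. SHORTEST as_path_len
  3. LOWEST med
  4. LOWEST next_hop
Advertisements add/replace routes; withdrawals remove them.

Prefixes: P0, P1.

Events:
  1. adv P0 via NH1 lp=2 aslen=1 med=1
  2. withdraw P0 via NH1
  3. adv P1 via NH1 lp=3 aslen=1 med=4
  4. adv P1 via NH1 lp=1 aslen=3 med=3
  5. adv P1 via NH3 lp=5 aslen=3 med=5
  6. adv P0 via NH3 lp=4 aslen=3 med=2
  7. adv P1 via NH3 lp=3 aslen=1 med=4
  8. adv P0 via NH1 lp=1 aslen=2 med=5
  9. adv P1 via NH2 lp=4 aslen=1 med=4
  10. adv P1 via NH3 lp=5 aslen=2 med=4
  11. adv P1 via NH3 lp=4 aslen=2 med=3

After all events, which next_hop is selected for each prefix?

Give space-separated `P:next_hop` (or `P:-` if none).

Answer: P0:NH3 P1:NH2

Derivation:
Op 1: best P0=NH1 P1=-
Op 2: best P0=- P1=-
Op 3: best P0=- P1=NH1
Op 4: best P0=- P1=NH1
Op 5: best P0=- P1=NH3
Op 6: best P0=NH3 P1=NH3
Op 7: best P0=NH3 P1=NH3
Op 8: best P0=NH3 P1=NH3
Op 9: best P0=NH3 P1=NH2
Op 10: best P0=NH3 P1=NH3
Op 11: best P0=NH3 P1=NH2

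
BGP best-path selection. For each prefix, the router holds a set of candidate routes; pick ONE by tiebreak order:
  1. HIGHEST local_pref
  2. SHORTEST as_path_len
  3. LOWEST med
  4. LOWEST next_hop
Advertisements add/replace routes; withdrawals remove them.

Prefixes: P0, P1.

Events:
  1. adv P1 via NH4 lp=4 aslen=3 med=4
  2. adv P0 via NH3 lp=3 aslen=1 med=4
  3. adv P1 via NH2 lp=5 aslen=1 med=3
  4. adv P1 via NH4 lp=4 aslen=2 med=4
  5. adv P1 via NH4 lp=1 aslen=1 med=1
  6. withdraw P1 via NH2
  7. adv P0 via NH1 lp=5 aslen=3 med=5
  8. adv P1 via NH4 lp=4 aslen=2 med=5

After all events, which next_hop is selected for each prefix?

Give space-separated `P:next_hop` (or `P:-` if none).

Op 1: best P0=- P1=NH4
Op 2: best P0=NH3 P1=NH4
Op 3: best P0=NH3 P1=NH2
Op 4: best P0=NH3 P1=NH2
Op 5: best P0=NH3 P1=NH2
Op 6: best P0=NH3 P1=NH4
Op 7: best P0=NH1 P1=NH4
Op 8: best P0=NH1 P1=NH4

Answer: P0:NH1 P1:NH4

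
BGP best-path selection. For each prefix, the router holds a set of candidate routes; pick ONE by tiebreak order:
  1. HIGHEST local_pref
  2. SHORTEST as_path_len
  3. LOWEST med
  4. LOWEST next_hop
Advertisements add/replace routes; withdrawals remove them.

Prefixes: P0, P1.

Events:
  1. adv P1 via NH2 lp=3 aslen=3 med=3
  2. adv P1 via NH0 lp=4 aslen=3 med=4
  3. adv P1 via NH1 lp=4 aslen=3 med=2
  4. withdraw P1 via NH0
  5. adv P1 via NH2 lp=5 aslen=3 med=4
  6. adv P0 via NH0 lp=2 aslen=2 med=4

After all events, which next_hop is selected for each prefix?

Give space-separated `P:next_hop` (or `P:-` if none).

Answer: P0:NH0 P1:NH2

Derivation:
Op 1: best P0=- P1=NH2
Op 2: best P0=- P1=NH0
Op 3: best P0=- P1=NH1
Op 4: best P0=- P1=NH1
Op 5: best P0=- P1=NH2
Op 6: best P0=NH0 P1=NH2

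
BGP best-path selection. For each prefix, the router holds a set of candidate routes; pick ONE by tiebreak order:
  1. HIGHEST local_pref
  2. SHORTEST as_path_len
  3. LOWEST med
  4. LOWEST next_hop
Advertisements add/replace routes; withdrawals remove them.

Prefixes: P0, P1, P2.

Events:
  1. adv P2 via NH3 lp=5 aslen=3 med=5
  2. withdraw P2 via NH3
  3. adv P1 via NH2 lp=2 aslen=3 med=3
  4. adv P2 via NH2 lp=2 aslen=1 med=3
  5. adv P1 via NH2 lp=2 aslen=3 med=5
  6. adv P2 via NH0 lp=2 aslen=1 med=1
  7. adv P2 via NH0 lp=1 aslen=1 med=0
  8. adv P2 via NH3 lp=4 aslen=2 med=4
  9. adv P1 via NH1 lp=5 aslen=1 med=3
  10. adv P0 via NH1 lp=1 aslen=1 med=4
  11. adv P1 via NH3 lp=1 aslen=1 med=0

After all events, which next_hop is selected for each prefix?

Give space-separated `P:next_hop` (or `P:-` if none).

Op 1: best P0=- P1=- P2=NH3
Op 2: best P0=- P1=- P2=-
Op 3: best P0=- P1=NH2 P2=-
Op 4: best P0=- P1=NH2 P2=NH2
Op 5: best P0=- P1=NH2 P2=NH2
Op 6: best P0=- P1=NH2 P2=NH0
Op 7: best P0=- P1=NH2 P2=NH2
Op 8: best P0=- P1=NH2 P2=NH3
Op 9: best P0=- P1=NH1 P2=NH3
Op 10: best P0=NH1 P1=NH1 P2=NH3
Op 11: best P0=NH1 P1=NH1 P2=NH3

Answer: P0:NH1 P1:NH1 P2:NH3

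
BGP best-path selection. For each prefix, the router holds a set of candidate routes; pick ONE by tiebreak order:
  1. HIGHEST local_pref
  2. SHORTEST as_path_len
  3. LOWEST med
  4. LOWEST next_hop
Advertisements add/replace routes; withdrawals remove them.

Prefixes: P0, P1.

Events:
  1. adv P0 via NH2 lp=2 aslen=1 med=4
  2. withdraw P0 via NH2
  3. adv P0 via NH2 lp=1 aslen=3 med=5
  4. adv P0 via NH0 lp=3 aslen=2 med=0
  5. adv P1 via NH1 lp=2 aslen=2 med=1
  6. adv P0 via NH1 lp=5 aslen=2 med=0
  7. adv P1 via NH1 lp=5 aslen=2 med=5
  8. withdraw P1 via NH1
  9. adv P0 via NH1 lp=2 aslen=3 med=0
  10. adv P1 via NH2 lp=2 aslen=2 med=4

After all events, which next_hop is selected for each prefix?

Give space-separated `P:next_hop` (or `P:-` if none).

Op 1: best P0=NH2 P1=-
Op 2: best P0=- P1=-
Op 3: best P0=NH2 P1=-
Op 4: best P0=NH0 P1=-
Op 5: best P0=NH0 P1=NH1
Op 6: best P0=NH1 P1=NH1
Op 7: best P0=NH1 P1=NH1
Op 8: best P0=NH1 P1=-
Op 9: best P0=NH0 P1=-
Op 10: best P0=NH0 P1=NH2

Answer: P0:NH0 P1:NH2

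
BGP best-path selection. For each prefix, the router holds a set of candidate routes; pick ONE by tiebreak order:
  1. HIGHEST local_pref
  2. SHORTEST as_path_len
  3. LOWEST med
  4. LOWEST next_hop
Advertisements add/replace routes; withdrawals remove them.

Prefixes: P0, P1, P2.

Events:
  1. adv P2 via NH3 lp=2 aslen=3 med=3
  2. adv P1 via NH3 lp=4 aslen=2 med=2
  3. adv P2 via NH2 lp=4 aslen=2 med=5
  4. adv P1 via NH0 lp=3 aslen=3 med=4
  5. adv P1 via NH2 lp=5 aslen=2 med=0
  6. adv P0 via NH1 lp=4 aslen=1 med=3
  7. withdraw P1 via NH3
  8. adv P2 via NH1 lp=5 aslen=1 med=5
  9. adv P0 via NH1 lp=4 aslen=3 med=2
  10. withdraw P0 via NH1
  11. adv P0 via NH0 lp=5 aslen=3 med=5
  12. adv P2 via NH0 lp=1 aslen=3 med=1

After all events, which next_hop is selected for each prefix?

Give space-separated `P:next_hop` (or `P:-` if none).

Op 1: best P0=- P1=- P2=NH3
Op 2: best P0=- P1=NH3 P2=NH3
Op 3: best P0=- P1=NH3 P2=NH2
Op 4: best P0=- P1=NH3 P2=NH2
Op 5: best P0=- P1=NH2 P2=NH2
Op 6: best P0=NH1 P1=NH2 P2=NH2
Op 7: best P0=NH1 P1=NH2 P2=NH2
Op 8: best P0=NH1 P1=NH2 P2=NH1
Op 9: best P0=NH1 P1=NH2 P2=NH1
Op 10: best P0=- P1=NH2 P2=NH1
Op 11: best P0=NH0 P1=NH2 P2=NH1
Op 12: best P0=NH0 P1=NH2 P2=NH1

Answer: P0:NH0 P1:NH2 P2:NH1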